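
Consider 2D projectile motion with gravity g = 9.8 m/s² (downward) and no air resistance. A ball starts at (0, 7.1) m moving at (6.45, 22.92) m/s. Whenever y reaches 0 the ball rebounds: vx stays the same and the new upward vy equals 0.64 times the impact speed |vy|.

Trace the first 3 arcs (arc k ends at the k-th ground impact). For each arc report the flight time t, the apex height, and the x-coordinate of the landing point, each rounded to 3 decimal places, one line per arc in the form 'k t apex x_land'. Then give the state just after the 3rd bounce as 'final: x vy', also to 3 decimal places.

Arc 1: start y=7.100, vy=22.920 → t=4.969, apex=33.902, x_land=32.051, impact vy=-25.778
  bounce: vy ← 0.64·25.778 = 16.498
Arc 2: start y=0.000, vy=16.498 → t=3.367, apex=13.886, x_land=53.767, impact vy=-16.498
  bounce: vy ← 0.64·16.498 = 10.559
Arc 3: start y=0.000, vy=10.559 → t=2.155, apex=5.688, x_land=67.666, impact vy=-10.559
  bounce: vy ← 0.64·10.559 = 6.757

1 4.969 33.902 32.051
2 3.367 13.886 53.767
3 2.155 5.688 67.666
final: 67.666 6.757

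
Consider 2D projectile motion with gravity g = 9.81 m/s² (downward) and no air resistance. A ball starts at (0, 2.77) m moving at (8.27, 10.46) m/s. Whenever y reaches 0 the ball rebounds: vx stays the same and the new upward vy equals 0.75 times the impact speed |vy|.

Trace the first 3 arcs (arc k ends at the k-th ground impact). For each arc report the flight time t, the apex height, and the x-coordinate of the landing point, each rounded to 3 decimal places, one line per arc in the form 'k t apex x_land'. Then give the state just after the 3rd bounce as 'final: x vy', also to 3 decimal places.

Arc 1: start y=2.770, vy=10.460 → t=2.371, apex=8.347, x_land=19.606, impact vy=-12.797
  bounce: vy ← 0.75·12.797 = 9.598
Arc 2: start y=0.000, vy=9.598 → t=1.957, apex=4.695, x_land=35.788, impact vy=-9.598
  bounce: vy ← 0.75·9.598 = 7.198
Arc 3: start y=0.000, vy=7.198 → t=1.468, apex=2.641, x_land=47.924, impact vy=-7.198
  bounce: vy ← 0.75·7.198 = 5.399

1 2.371 8.347 19.606
2 1.957 4.695 35.788
3 1.468 2.641 47.924
final: 47.924 5.399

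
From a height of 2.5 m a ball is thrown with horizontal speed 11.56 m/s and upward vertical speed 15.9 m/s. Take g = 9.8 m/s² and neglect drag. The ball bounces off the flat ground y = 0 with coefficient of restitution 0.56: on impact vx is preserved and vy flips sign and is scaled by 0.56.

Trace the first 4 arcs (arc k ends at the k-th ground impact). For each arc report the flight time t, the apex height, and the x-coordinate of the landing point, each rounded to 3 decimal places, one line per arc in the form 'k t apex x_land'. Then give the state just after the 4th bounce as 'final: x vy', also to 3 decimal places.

1 3.395 15.398 39.248
2 1.985 4.829 62.200
3 1.112 1.514 75.053
4 0.623 0.475 82.251
final: 82.251 1.709

Arc 1: start y=2.500, vy=15.900 → t=3.395, apex=15.398, x_land=39.248, impact vy=-17.373
  bounce: vy ← 0.56·17.373 = 9.729
Arc 2: start y=0.000, vy=9.729 → t=1.985, apex=4.829, x_land=62.200, impact vy=-9.729
  bounce: vy ← 0.56·9.729 = 5.448
Arc 3: start y=0.000, vy=5.448 → t=1.112, apex=1.514, x_land=75.053, impact vy=-5.448
  bounce: vy ← 0.56·5.448 = 3.051
Arc 4: start y=0.000, vy=3.051 → t=0.623, apex=0.475, x_land=82.251, impact vy=-3.051
  bounce: vy ← 0.56·3.051 = 1.709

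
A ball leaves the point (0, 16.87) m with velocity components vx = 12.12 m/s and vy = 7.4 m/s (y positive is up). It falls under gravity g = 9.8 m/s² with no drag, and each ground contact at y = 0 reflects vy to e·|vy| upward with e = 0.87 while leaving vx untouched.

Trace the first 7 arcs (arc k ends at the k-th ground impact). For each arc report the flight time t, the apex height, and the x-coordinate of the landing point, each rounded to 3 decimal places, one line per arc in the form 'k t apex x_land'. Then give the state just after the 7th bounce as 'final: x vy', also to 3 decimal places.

Arc 1: start y=16.870, vy=7.400 → t=2.758, apex=19.664, x_land=33.431, impact vy=-19.632
  bounce: vy ← 0.87·19.632 = 17.080
Arc 2: start y=0.000, vy=17.080 → t=3.486, apex=14.884, x_land=75.678, impact vy=-17.080
  bounce: vy ← 0.87·17.080 = 14.859
Arc 3: start y=0.000, vy=14.859 → t=3.033, apex=11.265, x_land=112.432, impact vy=-14.859
  bounce: vy ← 0.87·14.859 = 12.928
Arc 4: start y=0.000, vy=12.928 → t=2.638, apex=8.527, x_land=144.408, impact vy=-12.928
  bounce: vy ← 0.87·12.928 = 11.247
Arc 5: start y=0.000, vy=11.247 → t=2.295, apex=6.454, x_land=172.227, impact vy=-11.247
  bounce: vy ← 0.87·11.247 = 9.785
Arc 6: start y=0.000, vy=9.785 → t=1.997, apex=4.885, x_land=196.430, impact vy=-9.785
  bounce: vy ← 0.87·9.785 = 8.513
Arc 7: start y=0.000, vy=8.513 → t=1.737, apex=3.697, x_land=217.487, impact vy=-8.513
  bounce: vy ← 0.87·8.513 = 7.406

1 2.758 19.664 33.431
2 3.486 14.884 75.678
3 3.033 11.265 112.432
4 2.638 8.527 144.408
5 2.295 6.454 172.227
6 1.997 4.885 196.430
7 1.737 3.697 217.487
final: 217.487 7.406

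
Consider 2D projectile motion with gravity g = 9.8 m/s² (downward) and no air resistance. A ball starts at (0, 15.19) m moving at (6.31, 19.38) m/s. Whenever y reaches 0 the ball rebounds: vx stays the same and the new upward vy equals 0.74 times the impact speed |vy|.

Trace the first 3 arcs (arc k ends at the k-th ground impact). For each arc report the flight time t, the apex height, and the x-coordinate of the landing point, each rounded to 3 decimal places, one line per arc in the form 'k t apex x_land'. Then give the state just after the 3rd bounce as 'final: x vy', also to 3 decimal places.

1 4.625 34.352 29.186
2 3.919 18.811 53.913
3 2.900 10.301 72.211
final: 72.211 10.515

Arc 1: start y=15.190, vy=19.380 → t=4.625, apex=34.352, x_land=29.186, impact vy=-25.948
  bounce: vy ← 0.74·25.948 = 19.202
Arc 2: start y=0.000, vy=19.202 → t=3.919, apex=18.811, x_land=53.913, impact vy=-19.202
  bounce: vy ← 0.74·19.202 = 14.209
Arc 3: start y=0.000, vy=14.209 → t=2.900, apex=10.301, x_land=72.211, impact vy=-14.209
  bounce: vy ← 0.74·14.209 = 10.515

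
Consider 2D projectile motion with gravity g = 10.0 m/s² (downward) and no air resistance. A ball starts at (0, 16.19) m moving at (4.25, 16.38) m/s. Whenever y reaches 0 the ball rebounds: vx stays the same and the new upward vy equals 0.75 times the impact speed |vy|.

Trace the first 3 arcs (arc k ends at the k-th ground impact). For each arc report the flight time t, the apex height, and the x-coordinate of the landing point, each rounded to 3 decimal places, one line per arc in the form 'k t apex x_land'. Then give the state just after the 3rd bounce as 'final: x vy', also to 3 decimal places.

Arc 1: start y=16.190, vy=16.380 → t=4.071, apex=29.605, x_land=17.303, impact vy=-24.333
  bounce: vy ← 0.75·24.333 = 18.250
Arc 2: start y=0.000, vy=18.250 → t=3.650, apex=16.653, x_land=32.816, impact vy=-18.250
  bounce: vy ← 0.75·18.250 = 13.687
Arc 3: start y=0.000, vy=13.687 → t=2.737, apex=9.367, x_land=44.450, impact vy=-13.687
  bounce: vy ← 0.75·13.687 = 10.266

1 4.071 29.605 17.303
2 3.650 16.653 32.816
3 2.737 9.367 44.450
final: 44.450 10.266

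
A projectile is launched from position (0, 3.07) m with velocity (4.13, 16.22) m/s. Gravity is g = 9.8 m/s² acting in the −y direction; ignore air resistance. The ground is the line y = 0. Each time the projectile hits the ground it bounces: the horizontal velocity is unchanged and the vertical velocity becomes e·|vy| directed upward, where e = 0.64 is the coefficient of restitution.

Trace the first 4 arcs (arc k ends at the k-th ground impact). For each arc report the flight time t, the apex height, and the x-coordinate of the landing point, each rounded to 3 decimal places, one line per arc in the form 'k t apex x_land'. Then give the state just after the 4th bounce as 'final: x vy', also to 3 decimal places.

1 3.490 16.493 14.413
2 2.348 6.755 24.111
3 1.503 2.767 30.318
4 0.962 1.133 34.291
final: 34.291 3.016

Arc 1: start y=3.070, vy=16.220 → t=3.490, apex=16.493, x_land=14.413, impact vy=-17.979
  bounce: vy ← 0.64·17.979 = 11.507
Arc 2: start y=0.000, vy=11.507 → t=2.348, apex=6.755, x_land=24.111, impact vy=-11.507
  bounce: vy ← 0.64·11.507 = 7.364
Arc 3: start y=0.000, vy=7.364 → t=1.503, apex=2.767, x_land=30.318, impact vy=-7.364
  bounce: vy ← 0.64·7.364 = 4.713
Arc 4: start y=0.000, vy=4.713 → t=0.962, apex=1.133, x_land=34.291, impact vy=-4.713
  bounce: vy ← 0.64·4.713 = 3.016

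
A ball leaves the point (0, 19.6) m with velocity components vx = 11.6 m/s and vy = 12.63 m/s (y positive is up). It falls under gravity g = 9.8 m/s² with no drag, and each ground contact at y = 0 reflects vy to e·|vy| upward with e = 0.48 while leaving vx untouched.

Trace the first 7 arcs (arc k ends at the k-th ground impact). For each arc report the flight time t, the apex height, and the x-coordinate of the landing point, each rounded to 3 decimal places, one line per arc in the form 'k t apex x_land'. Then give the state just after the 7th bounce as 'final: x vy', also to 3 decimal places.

Arc 1: start y=19.600, vy=12.630 → t=3.668, apex=27.739, x_land=42.549, impact vy=-23.317
  bounce: vy ← 0.48·23.317 = 11.192
Arc 2: start y=0.000, vy=11.192 → t=2.284, apex=6.391, x_land=69.045, impact vy=-11.192
  bounce: vy ← 0.48·11.192 = 5.372
Arc 3: start y=0.000, vy=5.372 → t=1.096, apex=1.472, x_land=81.763, impact vy=-5.372
  bounce: vy ← 0.48·5.372 = 2.579
Arc 4: start y=0.000, vy=2.579 → t=0.526, apex=0.339, x_land=87.867, impact vy=-2.579
  bounce: vy ← 0.48·2.579 = 1.238
Arc 5: start y=0.000, vy=1.238 → t=0.253, apex=0.078, x_land=90.798, impact vy=-1.238
  bounce: vy ← 0.48·1.238 = 0.594
Arc 6: start y=0.000, vy=0.594 → t=0.121, apex=0.018, x_land=92.204, impact vy=-0.594
  bounce: vy ← 0.48·0.594 = 0.285
Arc 7: start y=0.000, vy=0.285 → t=0.058, apex=0.004, x_land=92.879, impact vy=-0.285
  bounce: vy ← 0.48·0.285 = 0.137

1 3.668 27.739 42.549
2 2.284 6.391 69.045
3 1.096 1.472 81.763
4 0.526 0.339 87.867
5 0.253 0.078 90.798
6 0.121 0.018 92.204
7 0.058 0.004 92.879
final: 92.879 0.137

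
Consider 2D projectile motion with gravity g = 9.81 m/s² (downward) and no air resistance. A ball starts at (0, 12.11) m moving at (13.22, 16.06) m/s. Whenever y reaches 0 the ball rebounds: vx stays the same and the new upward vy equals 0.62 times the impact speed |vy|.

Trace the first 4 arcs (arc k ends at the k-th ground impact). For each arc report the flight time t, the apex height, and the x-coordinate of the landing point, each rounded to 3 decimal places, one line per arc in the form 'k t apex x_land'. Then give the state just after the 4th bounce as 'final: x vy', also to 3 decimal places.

Arc 1: start y=12.110, vy=16.060 → t=3.906, apex=25.256, x_land=51.641, impact vy=-22.260
  bounce: vy ← 0.62·22.260 = 13.801
Arc 2: start y=0.000, vy=13.801 → t=2.814, apex=9.708, x_land=88.838, impact vy=-13.801
  bounce: vy ← 0.62·13.801 = 8.557
Arc 3: start y=0.000, vy=8.557 → t=1.745, apex=3.732, x_land=111.901, impact vy=-8.557
  bounce: vy ← 0.62·8.557 = 5.305
Arc 4: start y=0.000, vy=5.305 → t=1.082, apex=1.435, x_land=126.200, impact vy=-5.305
  bounce: vy ← 0.62·5.305 = 3.289

1 3.906 25.256 51.641
2 2.814 9.708 88.838
3 1.745 3.732 111.901
4 1.082 1.435 126.200
final: 126.200 3.289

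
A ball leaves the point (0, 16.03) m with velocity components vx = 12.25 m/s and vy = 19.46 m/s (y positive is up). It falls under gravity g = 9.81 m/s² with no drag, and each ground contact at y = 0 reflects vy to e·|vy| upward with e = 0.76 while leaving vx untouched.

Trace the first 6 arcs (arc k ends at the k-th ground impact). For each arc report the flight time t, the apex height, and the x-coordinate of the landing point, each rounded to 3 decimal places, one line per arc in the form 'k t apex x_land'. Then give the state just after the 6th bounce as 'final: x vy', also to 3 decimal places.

Arc 1: start y=16.030, vy=19.460 → t=4.668, apex=35.331, x_land=57.178, impact vy=-26.329
  bounce: vy ← 0.76·26.329 = 20.010
Arc 2: start y=0.000, vy=20.010 → t=4.079, apex=20.407, x_land=107.151, impact vy=-20.010
  bounce: vy ← 0.76·20.010 = 15.207
Arc 3: start y=0.000, vy=15.207 → t=3.100, apex=11.787, x_land=145.131, impact vy=-15.207
  bounce: vy ← 0.76·15.207 = 11.558
Arc 4: start y=0.000, vy=11.558 → t=2.356, apex=6.808, x_land=173.996, impact vy=-11.558
  bounce: vy ← 0.76·11.558 = 8.784
Arc 5: start y=0.000, vy=8.784 → t=1.791, apex=3.932, x_land=195.933, impact vy=-8.784
  bounce: vy ← 0.76·8.784 = 6.676
Arc 6: start y=0.000, vy=6.676 → t=1.361, apex=2.271, x_land=212.605, impact vy=-6.676
  bounce: vy ← 0.76·6.676 = 5.074

1 4.668 35.331 57.178
2 4.079 20.407 107.151
3 3.100 11.787 145.131
4 2.356 6.808 173.996
5 1.791 3.932 195.933
6 1.361 2.271 212.605
final: 212.605 5.074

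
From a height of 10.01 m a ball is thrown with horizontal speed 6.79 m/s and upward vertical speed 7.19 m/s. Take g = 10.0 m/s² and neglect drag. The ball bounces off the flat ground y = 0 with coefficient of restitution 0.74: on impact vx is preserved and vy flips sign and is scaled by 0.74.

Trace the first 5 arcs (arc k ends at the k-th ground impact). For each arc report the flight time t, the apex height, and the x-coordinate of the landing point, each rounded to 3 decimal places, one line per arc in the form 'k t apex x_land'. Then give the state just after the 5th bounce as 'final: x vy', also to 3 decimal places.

Arc 1: start y=10.010, vy=7.190 → t=2.306, apex=12.595, x_land=15.659, impact vy=-15.871
  bounce: vy ← 0.74·15.871 = 11.745
Arc 2: start y=0.000, vy=11.745 → t=2.349, apex=6.897, x_land=31.608, impact vy=-11.745
  bounce: vy ← 0.74·11.745 = 8.691
Arc 3: start y=0.000, vy=8.691 → t=1.738, apex=3.777, x_land=43.410, impact vy=-8.691
  bounce: vy ← 0.74·8.691 = 6.431
Arc 4: start y=0.000, vy=6.431 → t=1.286, apex=2.068, x_land=52.144, impact vy=-6.431
  bounce: vy ← 0.74·6.431 = 4.759
Arc 5: start y=0.000, vy=4.759 → t=0.952, apex=1.133, x_land=58.607, impact vy=-4.759
  bounce: vy ← 0.74·4.759 = 3.522

1 2.306 12.595 15.659
2 2.349 6.897 31.608
3 1.738 3.777 43.410
4 1.286 2.068 52.144
5 0.952 1.133 58.607
final: 58.607 3.522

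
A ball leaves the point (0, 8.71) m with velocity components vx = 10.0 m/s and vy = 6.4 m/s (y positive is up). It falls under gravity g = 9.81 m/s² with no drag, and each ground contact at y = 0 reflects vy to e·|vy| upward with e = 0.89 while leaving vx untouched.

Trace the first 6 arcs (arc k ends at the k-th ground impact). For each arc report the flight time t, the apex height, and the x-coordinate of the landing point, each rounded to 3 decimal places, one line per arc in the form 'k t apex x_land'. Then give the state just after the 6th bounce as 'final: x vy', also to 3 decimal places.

Arc 1: start y=8.710, vy=6.400 → t=2.136, apex=10.798, x_land=21.361, impact vy=-14.555
  bounce: vy ← 0.89·14.555 = 12.954
Arc 2: start y=0.000, vy=12.954 → t=2.641, apex=8.553, x_land=47.771, impact vy=-12.954
  bounce: vy ← 0.89·12.954 = 11.529
Arc 3: start y=0.000, vy=11.529 → t=2.350, apex=6.775, x_land=71.275, impact vy=-11.529
  bounce: vy ← 0.89·11.529 = 10.261
Arc 4: start y=0.000, vy=10.261 → t=2.092, apex=5.366, x_land=92.195, impact vy=-10.261
  bounce: vy ← 0.89·10.261 = 9.132
Arc 5: start y=0.000, vy=9.132 → t=1.862, apex=4.251, x_land=110.813, impact vy=-9.132
  bounce: vy ← 0.89·9.132 = 8.128
Arc 6: start y=0.000, vy=8.128 → t=1.657, apex=3.367, x_land=127.383, impact vy=-8.128
  bounce: vy ← 0.89·8.128 = 7.234

1 2.136 10.798 21.361
2 2.641 8.553 47.771
3 2.350 6.775 71.275
4 2.092 5.366 92.195
5 1.862 4.251 110.813
6 1.657 3.367 127.383
final: 127.383 7.234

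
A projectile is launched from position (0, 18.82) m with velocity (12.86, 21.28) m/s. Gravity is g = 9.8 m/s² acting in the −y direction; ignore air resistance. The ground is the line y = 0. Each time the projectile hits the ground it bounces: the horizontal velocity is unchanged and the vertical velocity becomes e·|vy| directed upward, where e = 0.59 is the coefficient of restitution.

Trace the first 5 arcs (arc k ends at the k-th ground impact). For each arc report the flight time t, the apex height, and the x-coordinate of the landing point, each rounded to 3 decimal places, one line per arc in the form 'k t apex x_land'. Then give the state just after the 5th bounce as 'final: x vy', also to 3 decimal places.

Arc 1: start y=18.820, vy=21.280 → t=5.096, apex=41.924, x_land=65.541, impact vy=-28.665
  bounce: vy ← 0.59·28.665 = 16.913
Arc 2: start y=0.000, vy=16.913 → t=3.452, apex=14.594, x_land=109.928, impact vy=-16.913
  bounce: vy ← 0.59·16.913 = 9.978
Arc 3: start y=0.000, vy=9.978 → t=2.036, apex=5.080, x_land=136.116, impact vy=-9.978
  bounce: vy ← 0.59·9.978 = 5.887
Arc 4: start y=0.000, vy=5.887 → t=1.201, apex=1.768, x_land=151.567, impact vy=-5.887
  bounce: vy ← 0.59·5.887 = 3.474
Arc 5: start y=0.000, vy=3.474 → t=0.709, apex=0.616, x_land=160.683, impact vy=-3.474
  bounce: vy ← 0.59·3.474 = 2.049

1 5.096 41.924 65.541
2 3.452 14.594 109.928
3 2.036 5.080 136.116
4 1.201 1.768 151.567
5 0.709 0.616 160.683
final: 160.683 2.049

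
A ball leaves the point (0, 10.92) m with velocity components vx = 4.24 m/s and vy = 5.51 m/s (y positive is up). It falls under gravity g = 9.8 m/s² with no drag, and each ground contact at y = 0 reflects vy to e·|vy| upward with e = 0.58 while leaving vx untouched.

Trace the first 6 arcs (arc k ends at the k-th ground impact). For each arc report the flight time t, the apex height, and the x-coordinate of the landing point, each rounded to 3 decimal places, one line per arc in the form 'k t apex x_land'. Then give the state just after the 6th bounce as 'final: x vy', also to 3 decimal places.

1 2.157 12.469 9.148
2 1.850 4.195 16.993
3 1.073 1.411 21.544
4 0.622 0.475 24.183
5 0.361 0.160 25.714
6 0.209 0.054 26.602
final: 26.602 0.595

Arc 1: start y=10.920, vy=5.510 → t=2.157, apex=12.469, x_land=9.148, impact vy=-15.633
  bounce: vy ← 0.58·15.633 = 9.067
Arc 2: start y=0.000, vy=9.067 → t=1.850, apex=4.195, x_land=16.993, impact vy=-9.067
  bounce: vy ← 0.58·9.067 = 5.259
Arc 3: start y=0.000, vy=5.259 → t=1.073, apex=1.411, x_land=21.544, impact vy=-5.259
  bounce: vy ← 0.58·5.259 = 3.050
Arc 4: start y=0.000, vy=3.050 → t=0.622, apex=0.475, x_land=24.183, impact vy=-3.050
  bounce: vy ← 0.58·3.050 = 1.769
Arc 5: start y=0.000, vy=1.769 → t=0.361, apex=0.160, x_land=25.714, impact vy=-1.769
  bounce: vy ← 0.58·1.769 = 1.026
Arc 6: start y=0.000, vy=1.026 → t=0.209, apex=0.054, x_land=26.602, impact vy=-1.026
  bounce: vy ← 0.58·1.026 = 0.595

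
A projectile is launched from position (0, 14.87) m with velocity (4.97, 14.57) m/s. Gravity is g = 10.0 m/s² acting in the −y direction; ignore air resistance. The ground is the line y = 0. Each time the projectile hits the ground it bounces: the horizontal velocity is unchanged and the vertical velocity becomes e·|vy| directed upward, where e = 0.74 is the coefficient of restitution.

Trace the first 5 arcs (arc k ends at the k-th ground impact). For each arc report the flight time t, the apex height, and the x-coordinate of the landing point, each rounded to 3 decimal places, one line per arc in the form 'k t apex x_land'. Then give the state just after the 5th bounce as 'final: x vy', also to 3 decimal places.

1 3.715 25.484 18.462
2 3.341 13.955 35.068
3 2.473 7.642 47.356
4 1.830 4.185 56.450
5 1.354 2.292 63.179
final: 63.179 5.010

Arc 1: start y=14.870, vy=14.570 → t=3.715, apex=25.484, x_land=18.462, impact vy=-22.576
  bounce: vy ← 0.74·22.576 = 16.706
Arc 2: start y=0.000, vy=16.706 → t=3.341, apex=13.955, x_land=35.068, impact vy=-16.706
  bounce: vy ← 0.74·16.706 = 12.363
Arc 3: start y=0.000, vy=12.363 → t=2.473, apex=7.642, x_land=47.356, impact vy=-12.363
  bounce: vy ← 0.74·12.363 = 9.148
Arc 4: start y=0.000, vy=9.148 → t=1.830, apex=4.185, x_land=56.450, impact vy=-9.148
  bounce: vy ← 0.74·9.148 = 6.770
Arc 5: start y=0.000, vy=6.770 → t=1.354, apex=2.292, x_land=63.179, impact vy=-6.770
  bounce: vy ← 0.74·6.770 = 5.010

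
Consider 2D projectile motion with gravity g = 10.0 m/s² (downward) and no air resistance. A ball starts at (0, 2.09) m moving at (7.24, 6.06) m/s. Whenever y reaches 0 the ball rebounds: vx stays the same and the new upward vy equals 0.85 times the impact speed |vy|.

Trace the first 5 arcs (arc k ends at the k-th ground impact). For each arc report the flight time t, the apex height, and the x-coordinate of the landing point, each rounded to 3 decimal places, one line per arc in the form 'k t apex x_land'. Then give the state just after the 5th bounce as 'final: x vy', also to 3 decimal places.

1 1.492 3.926 10.803
2 1.506 2.837 21.710
3 1.280 2.049 30.980
4 1.088 1.481 38.860
5 0.925 1.070 45.558
final: 45.558 3.932

Arc 1: start y=2.090, vy=6.060 → t=1.492, apex=3.926, x_land=10.803, impact vy=-8.861
  bounce: vy ← 0.85·8.861 = 7.532
Arc 2: start y=0.000, vy=7.532 → t=1.506, apex=2.837, x_land=21.710, impact vy=-7.532
  bounce: vy ← 0.85·7.532 = 6.402
Arc 3: start y=0.000, vy=6.402 → t=1.280, apex=2.049, x_land=30.980, impact vy=-6.402
  bounce: vy ← 0.85·6.402 = 5.442
Arc 4: start y=0.000, vy=5.442 → t=1.088, apex=1.481, x_land=38.860, impact vy=-5.442
  bounce: vy ← 0.85·5.442 = 4.626
Arc 5: start y=0.000, vy=4.626 → t=0.925, apex=1.070, x_land=45.558, impact vy=-4.626
  bounce: vy ← 0.85·4.626 = 3.932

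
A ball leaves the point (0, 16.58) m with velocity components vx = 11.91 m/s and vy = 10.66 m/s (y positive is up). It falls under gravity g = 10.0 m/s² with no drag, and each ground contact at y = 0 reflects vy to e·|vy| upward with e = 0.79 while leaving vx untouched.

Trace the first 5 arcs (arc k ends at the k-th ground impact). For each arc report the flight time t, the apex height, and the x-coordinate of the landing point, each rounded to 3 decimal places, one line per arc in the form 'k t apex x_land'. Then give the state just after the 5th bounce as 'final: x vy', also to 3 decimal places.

Arc 1: start y=16.580, vy=10.660 → t=3.176, apex=22.262, x_land=37.827, impact vy=-21.101
  bounce: vy ← 0.79·21.101 = 16.669
Arc 2: start y=0.000, vy=16.669 → t=3.334, apex=13.894, x_land=77.534, impact vy=-16.669
  bounce: vy ← 0.79·16.669 = 13.169
Arc 3: start y=0.000, vy=13.169 → t=2.634, apex=8.671, x_land=108.902, impact vy=-13.169
  bounce: vy ← 0.79·13.169 = 10.403
Arc 4: start y=0.000, vy=10.403 → t=2.081, apex=5.412, x_land=133.683, impact vy=-10.403
  bounce: vy ← 0.79·10.403 = 8.219
Arc 5: start y=0.000, vy=8.219 → t=1.644, apex=3.377, x_land=153.260, impact vy=-8.219
  bounce: vy ← 0.79·8.219 = 6.493

1 3.176 22.262 37.827
2 3.334 13.894 77.534
3 2.634 8.671 108.902
4 2.081 5.412 133.683
5 1.644 3.377 153.260
final: 153.260 6.493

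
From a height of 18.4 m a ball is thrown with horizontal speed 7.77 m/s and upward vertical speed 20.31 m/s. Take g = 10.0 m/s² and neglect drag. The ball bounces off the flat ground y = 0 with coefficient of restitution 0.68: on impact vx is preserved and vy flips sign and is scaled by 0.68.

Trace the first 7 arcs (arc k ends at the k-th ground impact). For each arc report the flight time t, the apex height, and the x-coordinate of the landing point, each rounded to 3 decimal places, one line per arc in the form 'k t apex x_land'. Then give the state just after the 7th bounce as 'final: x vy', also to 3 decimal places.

Arc 1: start y=18.400, vy=20.310 → t=4.825, apex=39.025, x_land=37.488, impact vy=-27.937
  bounce: vy ← 0.68·27.937 = 18.997
Arc 2: start y=0.000, vy=18.997 → t=3.799, apex=18.045, x_land=67.010, impact vy=-18.997
  bounce: vy ← 0.68·18.997 = 12.918
Arc 3: start y=0.000, vy=12.918 → t=2.584, apex=8.344, x_land=87.085, impact vy=-12.918
  bounce: vy ← 0.68·12.918 = 8.784
Arc 4: start y=0.000, vy=8.784 → t=1.757, apex=3.858, x_land=100.736, impact vy=-8.784
  bounce: vy ← 0.68·8.784 = 5.973
Arc 5: start y=0.000, vy=5.973 → t=1.195, apex=1.784, x_land=110.019, impact vy=-5.973
  bounce: vy ← 0.68·5.973 = 4.062
Arc 6: start y=0.000, vy=4.062 → t=0.812, apex=0.825, x_land=116.331, impact vy=-4.062
  bounce: vy ← 0.68·4.062 = 2.762
Arc 7: start y=0.000, vy=2.762 → t=0.552, apex=0.381, x_land=120.623, impact vy=-2.762
  bounce: vy ← 0.68·2.762 = 1.878

1 4.825 39.025 37.488
2 3.799 18.045 67.010
3 2.584 8.344 87.085
4 1.757 3.858 100.736
5 1.195 1.784 110.019
6 0.812 0.825 116.331
7 0.552 0.381 120.623
final: 120.623 1.878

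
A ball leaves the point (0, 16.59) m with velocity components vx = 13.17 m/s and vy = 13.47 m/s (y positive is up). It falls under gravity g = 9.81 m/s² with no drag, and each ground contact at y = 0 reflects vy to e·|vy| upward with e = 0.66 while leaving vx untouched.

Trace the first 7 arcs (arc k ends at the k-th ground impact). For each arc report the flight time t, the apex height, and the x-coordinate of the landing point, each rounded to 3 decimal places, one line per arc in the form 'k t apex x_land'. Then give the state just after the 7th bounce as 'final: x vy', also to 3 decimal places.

Arc 1: start y=16.590, vy=13.470 → t=3.668, apex=25.838, x_land=48.310, impact vy=-22.515
  bounce: vy ← 0.66·22.515 = 14.860
Arc 2: start y=0.000, vy=14.860 → t=3.030, apex=11.255, x_land=88.210, impact vy=-14.860
  bounce: vy ← 0.66·14.860 = 9.808
Arc 3: start y=0.000, vy=9.808 → t=2.000, apex=4.903, x_land=114.544, impact vy=-9.808
  bounce: vy ← 0.66·9.808 = 6.473
Arc 4: start y=0.000, vy=6.473 → t=1.320, apex=2.136, x_land=131.924, impact vy=-6.473
  bounce: vy ← 0.66·6.473 = 4.272
Arc 5: start y=0.000, vy=4.272 → t=0.871, apex=0.930, x_land=143.395, impact vy=-4.272
  bounce: vy ← 0.66·4.272 = 2.820
Arc 6: start y=0.000, vy=2.820 → t=0.575, apex=0.405, x_land=150.966, impact vy=-2.820
  bounce: vy ← 0.66·2.820 = 1.861
Arc 7: start y=0.000, vy=1.861 → t=0.379, apex=0.177, x_land=155.962, impact vy=-1.861
  bounce: vy ← 0.66·1.861 = 1.228

1 3.668 25.838 48.310
2 3.030 11.255 88.210
3 2.000 4.903 114.544
4 1.320 2.136 131.924
5 0.871 0.930 143.395
6 0.575 0.405 150.966
7 0.379 0.177 155.962
final: 155.962 1.228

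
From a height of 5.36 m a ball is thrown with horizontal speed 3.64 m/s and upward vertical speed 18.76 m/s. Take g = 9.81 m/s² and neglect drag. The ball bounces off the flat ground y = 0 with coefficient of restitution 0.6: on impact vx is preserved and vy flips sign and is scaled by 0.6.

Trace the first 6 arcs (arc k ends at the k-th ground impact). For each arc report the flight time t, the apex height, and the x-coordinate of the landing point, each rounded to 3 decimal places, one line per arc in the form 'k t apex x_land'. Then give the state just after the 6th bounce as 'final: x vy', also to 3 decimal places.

Arc 1: start y=5.360, vy=18.760 → t=4.092, apex=23.298, x_land=14.894, impact vy=-21.380
  bounce: vy ← 0.6·21.380 = 12.828
Arc 2: start y=0.000, vy=12.828 → t=2.615, apex=8.387, x_land=24.414, impact vy=-12.828
  bounce: vy ← 0.6·12.828 = 7.697
Arc 3: start y=0.000, vy=7.697 → t=1.569, apex=3.019, x_land=30.125, impact vy=-7.697
  bounce: vy ← 0.6·7.697 = 4.618
Arc 4: start y=0.000, vy=4.618 → t=0.942, apex=1.087, x_land=33.552, impact vy=-4.618
  bounce: vy ← 0.6·4.618 = 2.771
Arc 5: start y=0.000, vy=2.771 → t=0.565, apex=0.391, x_land=35.609, impact vy=-2.771
  bounce: vy ← 0.6·2.771 = 1.663
Arc 6: start y=0.000, vy=1.663 → t=0.339, apex=0.141, x_land=36.842, impact vy=-1.663
  bounce: vy ← 0.6·1.663 = 0.998

1 4.092 23.298 14.894
2 2.615 8.387 24.414
3 1.569 3.019 30.125
4 0.942 1.087 33.552
5 0.565 0.391 35.609
6 0.339 0.141 36.842
final: 36.842 0.998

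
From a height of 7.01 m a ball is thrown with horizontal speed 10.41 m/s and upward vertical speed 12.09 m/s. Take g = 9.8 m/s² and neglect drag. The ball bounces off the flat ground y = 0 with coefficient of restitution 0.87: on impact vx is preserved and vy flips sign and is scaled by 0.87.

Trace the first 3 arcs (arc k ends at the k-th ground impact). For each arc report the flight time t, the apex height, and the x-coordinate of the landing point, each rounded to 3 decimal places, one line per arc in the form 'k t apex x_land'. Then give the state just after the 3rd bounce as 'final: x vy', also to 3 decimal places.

Arc 1: start y=7.010, vy=12.090 → t=2.952, apex=14.468, x_land=30.730, impact vy=-16.839
  bounce: vy ← 0.87·16.839 = 14.650
Arc 2: start y=0.000, vy=14.650 → t=2.990, apex=10.950, x_land=61.854, impact vy=-14.650
  bounce: vy ← 0.87·14.650 = 12.746
Arc 3: start y=0.000, vy=12.746 → t=2.601, apex=8.288, x_land=88.932, impact vy=-12.746
  bounce: vy ← 0.87·12.746 = 11.089

1 2.952 14.468 30.730
2 2.990 10.950 61.854
3 2.601 8.288 88.932
final: 88.932 11.089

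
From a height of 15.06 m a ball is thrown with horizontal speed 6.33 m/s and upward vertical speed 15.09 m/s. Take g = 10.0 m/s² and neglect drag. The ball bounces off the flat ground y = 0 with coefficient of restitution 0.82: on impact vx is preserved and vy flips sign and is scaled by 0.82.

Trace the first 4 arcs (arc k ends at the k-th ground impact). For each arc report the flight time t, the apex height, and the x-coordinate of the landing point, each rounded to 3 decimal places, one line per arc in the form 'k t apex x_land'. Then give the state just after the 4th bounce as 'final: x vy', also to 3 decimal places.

1 3.809 26.445 24.110
2 3.772 17.782 47.984
3 3.093 11.957 67.562
4 2.536 8.040 83.615
final: 83.615 10.398

Arc 1: start y=15.060, vy=15.090 → t=3.809, apex=26.445, x_land=24.110, impact vy=-22.998
  bounce: vy ← 0.82·22.998 = 18.858
Arc 2: start y=0.000, vy=18.858 → t=3.772, apex=17.782, x_land=47.984, impact vy=-18.858
  bounce: vy ← 0.82·18.858 = 15.464
Arc 3: start y=0.000, vy=15.464 → t=3.093, apex=11.957, x_land=67.562, impact vy=-15.464
  bounce: vy ← 0.82·15.464 = 12.680
Arc 4: start y=0.000, vy=12.680 → t=2.536, apex=8.040, x_land=83.615, impact vy=-12.680
  bounce: vy ← 0.82·12.680 = 10.398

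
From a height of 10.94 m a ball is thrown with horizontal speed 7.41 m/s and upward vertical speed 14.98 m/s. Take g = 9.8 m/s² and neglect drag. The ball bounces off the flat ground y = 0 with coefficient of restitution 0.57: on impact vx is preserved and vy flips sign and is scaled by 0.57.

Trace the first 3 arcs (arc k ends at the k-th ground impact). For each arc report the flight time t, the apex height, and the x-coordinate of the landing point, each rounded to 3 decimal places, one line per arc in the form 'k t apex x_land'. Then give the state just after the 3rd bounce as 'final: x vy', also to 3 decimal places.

1 3.666 22.389 27.166
2 2.437 7.274 45.223
3 1.389 2.363 55.515
final: 55.515 3.879

Arc 1: start y=10.940, vy=14.980 → t=3.666, apex=22.389, x_land=27.166, impact vy=-20.948
  bounce: vy ← 0.57·20.948 = 11.940
Arc 2: start y=0.000, vy=11.940 → t=2.437, apex=7.274, x_land=45.223, impact vy=-11.940
  bounce: vy ← 0.57·11.940 = 6.806
Arc 3: start y=0.000, vy=6.806 → t=1.389, apex=2.363, x_land=55.515, impact vy=-6.806
  bounce: vy ← 0.57·6.806 = 3.879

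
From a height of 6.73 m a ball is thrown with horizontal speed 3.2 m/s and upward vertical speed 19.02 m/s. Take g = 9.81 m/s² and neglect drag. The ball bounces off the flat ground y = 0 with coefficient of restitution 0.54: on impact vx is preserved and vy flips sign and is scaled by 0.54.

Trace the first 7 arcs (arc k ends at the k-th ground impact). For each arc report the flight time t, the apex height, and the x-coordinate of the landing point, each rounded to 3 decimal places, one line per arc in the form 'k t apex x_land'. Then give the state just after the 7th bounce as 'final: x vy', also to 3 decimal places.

Arc 1: start y=6.730, vy=19.020 → t=4.204, apex=25.168, x_land=13.453, impact vy=-22.222
  bounce: vy ← 0.54·22.222 = 12.000
Arc 2: start y=0.000, vy=12.000 → t=2.446, apex=7.339, x_land=21.281, impact vy=-12.000
  bounce: vy ← 0.54·12.000 = 6.480
Arc 3: start y=0.000, vy=6.480 → t=1.321, apex=2.140, x_land=25.509, impact vy=-6.480
  bounce: vy ← 0.54·6.480 = 3.499
Arc 4: start y=0.000, vy=3.499 → t=0.713, apex=0.624, x_land=27.792, impact vy=-3.499
  bounce: vy ← 0.54·3.499 = 1.890
Arc 5: start y=0.000, vy=1.890 → t=0.385, apex=0.182, x_land=29.024, impact vy=-1.890
  bounce: vy ← 0.54·1.890 = 1.020
Arc 6: start y=0.000, vy=1.020 → t=0.208, apex=0.053, x_land=29.690, impact vy=-1.020
  bounce: vy ← 0.54·1.020 = 0.551
Arc 7: start y=0.000, vy=0.551 → t=0.112, apex=0.015, x_land=30.050, impact vy=-0.551
  bounce: vy ← 0.54·0.551 = 0.298

1 4.204 25.168 13.453
2 2.446 7.339 21.281
3 1.321 2.140 25.509
4 0.713 0.624 27.792
5 0.385 0.182 29.024
6 0.208 0.053 29.690
7 0.112 0.015 30.050
final: 30.050 0.298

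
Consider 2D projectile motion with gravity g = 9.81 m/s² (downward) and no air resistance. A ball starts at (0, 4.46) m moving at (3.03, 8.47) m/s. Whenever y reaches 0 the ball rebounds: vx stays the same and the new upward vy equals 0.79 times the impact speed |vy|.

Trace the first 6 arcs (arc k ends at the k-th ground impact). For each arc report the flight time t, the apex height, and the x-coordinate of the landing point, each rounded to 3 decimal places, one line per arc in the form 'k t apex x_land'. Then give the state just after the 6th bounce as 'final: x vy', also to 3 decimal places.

Arc 1: start y=4.460, vy=8.470 → t=2.150, apex=8.117, x_land=6.514, impact vy=-12.619
  bounce: vy ← 0.79·12.619 = 9.969
Arc 2: start y=0.000, vy=9.969 → t=2.032, apex=5.066, x_land=12.672, impact vy=-9.969
  bounce: vy ← 0.79·9.969 = 7.876
Arc 3: start y=0.000, vy=7.876 → t=1.606, apex=3.161, x_land=17.537, impact vy=-7.876
  bounce: vy ← 0.79·7.876 = 6.222
Arc 4: start y=0.000, vy=6.222 → t=1.268, apex=1.973, x_land=21.381, impact vy=-6.222
  bounce: vy ← 0.79·6.222 = 4.915
Arc 5: start y=0.000, vy=4.915 → t=1.002, apex=1.231, x_land=24.417, impact vy=-4.915
  bounce: vy ← 0.79·4.915 = 3.883
Arc 6: start y=0.000, vy=3.883 → t=0.792, apex=0.768, x_land=26.816, impact vy=-3.883
  bounce: vy ← 0.79·3.883 = 3.068

1 2.150 8.117 6.514
2 2.032 5.066 12.672
3 1.606 3.161 17.537
4 1.268 1.973 21.381
5 1.002 1.231 24.417
6 0.792 0.768 26.816
final: 26.816 3.068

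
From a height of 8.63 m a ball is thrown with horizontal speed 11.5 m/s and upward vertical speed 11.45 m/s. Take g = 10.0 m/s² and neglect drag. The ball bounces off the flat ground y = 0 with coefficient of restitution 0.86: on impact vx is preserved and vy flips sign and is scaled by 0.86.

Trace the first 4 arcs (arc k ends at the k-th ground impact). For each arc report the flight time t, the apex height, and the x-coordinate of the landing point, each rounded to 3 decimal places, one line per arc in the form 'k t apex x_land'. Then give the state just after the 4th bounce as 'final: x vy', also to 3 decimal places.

Arc 1: start y=8.630, vy=11.450 → t=2.888, apex=15.185, x_land=33.209, impact vy=-17.427
  bounce: vy ← 0.86·17.427 = 14.987
Arc 2: start y=0.000, vy=14.987 → t=2.997, apex=11.231, x_land=67.679, impact vy=-14.987
  bounce: vy ← 0.86·14.987 = 12.889
Arc 3: start y=0.000, vy=12.889 → t=2.578, apex=8.306, x_land=97.324, impact vy=-12.889
  bounce: vy ← 0.86·12.889 = 11.085
Arc 4: start y=0.000, vy=11.085 → t=2.217, apex=6.143, x_land=122.819, impact vy=-11.085
  bounce: vy ← 0.86·11.085 = 9.533

1 2.888 15.185 33.209
2 2.997 11.231 67.679
3 2.578 8.306 97.324
4 2.217 6.143 122.819
final: 122.819 9.533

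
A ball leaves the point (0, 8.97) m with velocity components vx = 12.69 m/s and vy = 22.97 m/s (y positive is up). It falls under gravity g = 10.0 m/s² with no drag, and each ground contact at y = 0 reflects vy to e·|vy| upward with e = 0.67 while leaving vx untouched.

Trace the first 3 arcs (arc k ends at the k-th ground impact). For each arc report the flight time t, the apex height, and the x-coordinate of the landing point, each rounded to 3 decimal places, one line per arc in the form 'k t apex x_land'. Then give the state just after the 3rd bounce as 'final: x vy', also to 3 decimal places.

1 4.956 35.351 62.891
2 3.563 15.869 108.106
3 2.387 7.124 138.401
final: 138.401 7.997

Arc 1: start y=8.970, vy=22.970 → t=4.956, apex=35.351, x_land=62.891, impact vy=-26.590
  bounce: vy ← 0.67·26.590 = 17.815
Arc 2: start y=0.000, vy=17.815 → t=3.563, apex=15.869, x_land=108.106, impact vy=-17.815
  bounce: vy ← 0.67·17.815 = 11.936
Arc 3: start y=0.000, vy=11.936 → t=2.387, apex=7.124, x_land=138.401, impact vy=-11.936
  bounce: vy ← 0.67·11.936 = 7.997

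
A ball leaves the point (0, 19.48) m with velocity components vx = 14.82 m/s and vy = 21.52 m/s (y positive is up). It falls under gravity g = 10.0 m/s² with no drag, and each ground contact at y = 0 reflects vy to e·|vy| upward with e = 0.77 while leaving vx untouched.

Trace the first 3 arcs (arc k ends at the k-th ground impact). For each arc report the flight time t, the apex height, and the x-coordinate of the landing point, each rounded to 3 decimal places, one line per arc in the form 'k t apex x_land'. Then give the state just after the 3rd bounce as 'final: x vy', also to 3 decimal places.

1 5.072 42.636 75.169
2 4.497 25.279 141.814
3 3.463 14.988 193.131
final: 193.131 13.331

Arc 1: start y=19.480, vy=21.520 → t=5.072, apex=42.636, x_land=75.169, impact vy=-29.201
  bounce: vy ← 0.77·29.201 = 22.485
Arc 2: start y=0.000, vy=22.485 → t=4.497, apex=25.279, x_land=141.814, impact vy=-22.485
  bounce: vy ← 0.77·22.485 = 17.313
Arc 3: start y=0.000, vy=17.313 → t=3.463, apex=14.988, x_land=193.131, impact vy=-17.313
  bounce: vy ← 0.77·17.313 = 13.331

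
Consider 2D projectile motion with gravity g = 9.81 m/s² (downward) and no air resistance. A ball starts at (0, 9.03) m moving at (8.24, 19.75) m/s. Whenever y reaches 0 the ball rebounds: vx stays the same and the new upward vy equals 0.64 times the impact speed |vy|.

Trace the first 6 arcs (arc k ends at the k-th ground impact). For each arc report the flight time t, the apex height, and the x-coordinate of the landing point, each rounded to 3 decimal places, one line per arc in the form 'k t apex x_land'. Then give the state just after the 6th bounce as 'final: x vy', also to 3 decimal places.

Arc 1: start y=9.030, vy=19.750 → t=4.441, apex=28.911, x_land=36.594, impact vy=-23.817
  bounce: vy ← 0.64·23.817 = 15.243
Arc 2: start y=0.000, vy=15.243 → t=3.108, apex=11.842, x_land=62.201, impact vy=-15.243
  bounce: vy ← 0.64·15.243 = 9.755
Arc 3: start y=0.000, vy=9.755 → t=1.989, apex=4.850, x_land=78.589, impact vy=-9.755
  bounce: vy ← 0.64·9.755 = 6.243
Arc 4: start y=0.000, vy=6.243 → t=1.273, apex=1.987, x_land=89.077, impact vy=-6.243
  bounce: vy ← 0.64·6.243 = 3.996
Arc 5: start y=0.000, vy=3.996 → t=0.815, apex=0.814, x_land=95.790, impact vy=-3.996
  bounce: vy ← 0.64·3.996 = 2.557
Arc 6: start y=0.000, vy=2.557 → t=0.521, apex=0.333, x_land=100.086, impact vy=-2.557
  bounce: vy ← 0.64·2.557 = 1.637

1 4.441 28.911 36.594
2 3.108 11.842 62.201
3 1.989 4.850 78.589
4 1.273 1.987 89.077
5 0.815 0.814 95.790
6 0.521 0.333 100.086
final: 100.086 1.637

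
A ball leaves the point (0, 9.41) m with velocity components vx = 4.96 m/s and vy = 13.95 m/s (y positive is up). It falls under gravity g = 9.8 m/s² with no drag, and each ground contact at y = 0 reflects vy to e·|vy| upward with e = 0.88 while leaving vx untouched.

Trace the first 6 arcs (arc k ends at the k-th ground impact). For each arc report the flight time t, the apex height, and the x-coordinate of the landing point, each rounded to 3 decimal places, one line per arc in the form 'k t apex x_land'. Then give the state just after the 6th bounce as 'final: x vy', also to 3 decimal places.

Arc 1: start y=9.410, vy=13.950 → t=3.410, apex=19.339, x_land=16.914, impact vy=-19.469
  bounce: vy ← 0.88·19.469 = 17.133
Arc 2: start y=0.000, vy=17.133 → t=3.496, apex=14.976, x_land=34.256, impact vy=-17.133
  bounce: vy ← 0.88·17.133 = 15.077
Arc 3: start y=0.000, vy=15.077 → t=3.077, apex=11.597, x_land=49.518, impact vy=-15.077
  bounce: vy ← 0.88·15.077 = 13.268
Arc 4: start y=0.000, vy=13.268 → t=2.708, apex=8.981, x_land=62.948, impact vy=-13.268
  bounce: vy ← 0.88·13.268 = 11.675
Arc 5: start y=0.000, vy=11.675 → t=2.383, apex=6.955, x_land=74.766, impact vy=-11.675
  bounce: vy ← 0.88·11.675 = 10.274
Arc 6: start y=0.000, vy=10.274 → t=2.097, apex=5.386, x_land=85.166, impact vy=-10.274
  bounce: vy ← 0.88·10.274 = 9.041

1 3.410 19.339 16.914
2 3.496 14.976 34.256
3 3.077 11.597 49.518
4 2.708 8.981 62.948
5 2.383 6.955 74.766
6 2.097 5.386 85.166
final: 85.166 9.041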